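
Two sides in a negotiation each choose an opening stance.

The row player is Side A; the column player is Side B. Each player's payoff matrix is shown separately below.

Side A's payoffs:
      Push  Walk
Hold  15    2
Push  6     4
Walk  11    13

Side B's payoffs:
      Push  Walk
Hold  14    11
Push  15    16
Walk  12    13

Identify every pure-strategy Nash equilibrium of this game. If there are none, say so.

(Hold, Push): Side A gets 15, best alternative 11; Side B gets 14, best alternative 11. No profitable deviation — NE.
(Hold, Walk): Side A can switch to Push (2 → 4). Not NE.
(Push, Push): Side A can switch to Hold (6 → 15). Not NE.
(Push, Walk): Side A can switch to Walk (4 → 13). Not NE.
(Walk, Push): Side A can switch to Hold (11 → 15). Not NE.
(Walk, Walk): Side A gets 13, best alternative 4; Side B gets 13, best alternative 12. No profitable deviation — NE.

(Hold, Push) and (Walk, Walk)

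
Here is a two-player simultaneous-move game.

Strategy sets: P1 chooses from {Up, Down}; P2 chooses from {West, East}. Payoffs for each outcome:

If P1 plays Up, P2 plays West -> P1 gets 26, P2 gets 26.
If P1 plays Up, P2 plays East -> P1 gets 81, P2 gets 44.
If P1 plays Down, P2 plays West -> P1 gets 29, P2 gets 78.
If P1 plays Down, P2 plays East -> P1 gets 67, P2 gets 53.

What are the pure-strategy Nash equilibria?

The pure Nash equilibria are (Up, East) and (Down, West).

(Up, West): P1 can switch to Down (26 → 29). Not NE.
(Up, East): P1 gets 81, best alternative 67; P2 gets 44, best alternative 26. No profitable deviation — NE.
(Down, West): P1 gets 29, best alternative 26; P2 gets 78, best alternative 53. No profitable deviation — NE.
(Down, East): P1 can switch to Up (67 → 81). Not NE.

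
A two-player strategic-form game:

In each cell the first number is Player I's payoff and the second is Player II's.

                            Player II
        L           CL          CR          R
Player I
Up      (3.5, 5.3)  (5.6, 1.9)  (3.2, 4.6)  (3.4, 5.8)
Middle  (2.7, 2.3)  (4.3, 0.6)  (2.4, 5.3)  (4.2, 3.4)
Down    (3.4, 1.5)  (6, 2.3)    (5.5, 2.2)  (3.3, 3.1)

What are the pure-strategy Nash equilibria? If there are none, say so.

For each player, find the best response to each opponent profile; mutual best responses are the pure NE.
Player I against L: payoffs 3.5, 2.7, 3.4 → best response Up.
Player I against CL: payoffs 5.6, 4.3, 6 → best response Down.
Player I against CR: payoffs 3.2, 2.4, 5.5 → best response Down.
Player I against R: payoffs 3.4, 4.2, 3.3 → best response Middle.
Player II against Up: payoffs 5.3, 1.9, 4.6, 5.8 → best response R.
Player II against Middle: payoffs 2.3, 0.6, 5.3, 3.4 → best response CR.
Player II against Down: payoffs 1.5, 2.3, 2.2, 3.1 → best response R.
No profile is a mutual best response for all players.

No pure-strategy Nash equilibrium.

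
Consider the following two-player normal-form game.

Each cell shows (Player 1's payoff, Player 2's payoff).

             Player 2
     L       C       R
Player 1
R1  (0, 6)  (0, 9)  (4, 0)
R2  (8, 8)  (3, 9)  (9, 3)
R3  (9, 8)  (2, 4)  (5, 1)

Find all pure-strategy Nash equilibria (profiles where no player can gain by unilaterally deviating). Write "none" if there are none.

Pure-strategy Nash equilibria: (R2, C); (R3, L)

(R1, L): Player 1 can switch to R2 (0 → 8). Not NE.
(R1, C): Player 1 can switch to R2 (0 → 3). Not NE.
(R1, R): Player 1 can switch to R2 (4 → 9). Not NE.
(R2, L): Player 1 can switch to R3 (8 → 9). Not NE.
(R2, C): Player 1 gets 3, best alternative 2; Player 2 gets 9, best alternative 8. No profitable deviation — NE.
(R2, R): Player 2 can switch to L (3 → 8). Not NE.
(R3, L): Player 1 gets 9, best alternative 8; Player 2 gets 8, best alternative 4. No profitable deviation — NE.
(R3, C): Player 1 can switch to R2 (2 → 3). Not NE.
(R3, R): Player 1 can switch to R2 (5 → 9). Not NE.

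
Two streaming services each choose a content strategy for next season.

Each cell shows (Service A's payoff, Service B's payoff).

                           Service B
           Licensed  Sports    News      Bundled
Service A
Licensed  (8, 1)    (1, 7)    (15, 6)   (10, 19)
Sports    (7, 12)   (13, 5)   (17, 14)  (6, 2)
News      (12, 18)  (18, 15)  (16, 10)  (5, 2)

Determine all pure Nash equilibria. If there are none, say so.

(Licensed, Licensed): Service A can switch to News (8 → 12). Not NE.
(Licensed, Sports): Service A can switch to Sports (1 → 13). Not NE.
(Licensed, News): Service A can switch to Sports (15 → 17). Not NE.
(Licensed, Bundled): Service A gets 10, best alternative 6; Service B gets 19, best alternative 7. No profitable deviation — NE.
(Sports, Licensed): Service A can switch to Licensed (7 → 8). Not NE.
(Sports, Sports): Service A can switch to News (13 → 18). Not NE.
(Sports, News): Service A gets 17, best alternative 16; Service B gets 14, best alternative 12. No profitable deviation — NE.
(Sports, Bundled): Service A can switch to Licensed (6 → 10). Not NE.
(News, Licensed): Service A gets 12, best alternative 8; Service B gets 18, best alternative 15. No profitable deviation — NE.
(News, Sports): Service B can switch to Licensed (15 → 18). Not NE.
(News, News): Service A can switch to Sports (16 → 17). Not NE.
(News, Bundled): Service A can switch to Licensed (5 → 10). Not NE.

Pure-strategy Nash equilibria: (Licensed, Bundled) and (Sports, News) and (News, Licensed)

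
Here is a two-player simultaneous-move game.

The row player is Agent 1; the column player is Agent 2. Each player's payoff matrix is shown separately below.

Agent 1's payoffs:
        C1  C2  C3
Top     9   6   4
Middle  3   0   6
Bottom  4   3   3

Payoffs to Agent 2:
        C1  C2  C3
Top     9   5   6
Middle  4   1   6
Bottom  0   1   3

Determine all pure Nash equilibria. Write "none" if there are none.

(Top, C1); (Middle, C3)

Agent 1 against C1: payoffs 9, 3, 4 → best response Top.
Agent 1 against C2: payoffs 6, 0, 3 → best response Top.
Agent 1 against C3: payoffs 4, 6, 3 → best response Middle.
Agent 2 against Top: payoffs 9, 5, 6 → best response C1.
Agent 2 against Middle: payoffs 4, 1, 6 → best response C3.
Agent 2 against Bottom: payoffs 0, 1, 3 → best response C3.
Mutual best responses: (Top, C1); (Middle, C3).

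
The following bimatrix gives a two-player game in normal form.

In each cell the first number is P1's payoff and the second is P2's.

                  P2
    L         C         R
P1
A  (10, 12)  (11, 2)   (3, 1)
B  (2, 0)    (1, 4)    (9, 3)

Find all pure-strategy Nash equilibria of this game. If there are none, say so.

(A, L): P1 gets 10, best alternative 2; P2 gets 12, best alternative 2. No profitable deviation — NE.
(A, C): P2 can switch to L (2 → 12). Not NE.
(A, R): P1 can switch to B (3 → 9). Not NE.
(B, L): P1 can switch to A (2 → 10). Not NE.
(B, C): P1 can switch to A (1 → 11). Not NE.
(B, R): P2 can switch to C (3 → 4). Not NE.

(A, L)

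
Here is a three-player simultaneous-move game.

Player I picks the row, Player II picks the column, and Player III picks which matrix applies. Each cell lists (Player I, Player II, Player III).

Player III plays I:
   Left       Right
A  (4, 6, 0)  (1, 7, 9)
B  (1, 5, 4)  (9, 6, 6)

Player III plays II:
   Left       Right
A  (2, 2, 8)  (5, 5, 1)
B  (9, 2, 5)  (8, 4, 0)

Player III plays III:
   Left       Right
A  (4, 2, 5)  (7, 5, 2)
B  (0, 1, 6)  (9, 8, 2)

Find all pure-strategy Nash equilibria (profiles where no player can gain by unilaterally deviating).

For each strategy profile, look for a profitable unilateral deviation.
(A, Left, I): Player II can switch to Right (6 → 7). Not NE.
(A, Left, II): Player I can switch to B (2 → 9). Not NE.
(A, Left, III): Player II can switch to Right (2 → 5). Not NE.
(A, Right, I): Player I can switch to B (1 → 9). Not NE.
(A, Right, II): Player I can switch to B (5 → 8). Not NE.
(A, Right, III): Player I can switch to B (7 → 9). Not NE.
(B, Left, I): Player I can switch to A (1 → 4). Not NE.
(B, Left, II): Player II can switch to Right (2 → 4). Not NE.
(B, Left, III): Player I can switch to A (0 → 4). Not NE.
(B, Right, I): Player I gets 9, best alternative 1; Player II gets 6, best alternative 5; Player III gets 6, best alternative 2. No profitable deviation — NE.
(B, Right, II): Player III can switch to I (0 → 6). Not NE.
(The remaining 1 profile has a profitable deviation by the same check.)

Pure NE: (B, Right, I)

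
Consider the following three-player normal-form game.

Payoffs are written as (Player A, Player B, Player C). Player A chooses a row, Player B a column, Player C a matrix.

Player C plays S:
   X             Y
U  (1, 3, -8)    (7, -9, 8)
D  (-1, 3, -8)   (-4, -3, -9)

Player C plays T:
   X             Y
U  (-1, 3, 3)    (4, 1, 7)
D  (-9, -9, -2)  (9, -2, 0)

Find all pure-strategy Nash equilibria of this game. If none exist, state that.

The pure Nash equilibria are (U, X, T); (D, Y, T).

Player A against (X, S): payoffs 1, -1 → best response U.
Player A against (X, T): payoffs -1, -9 → best response U.
Player A against (Y, S): payoffs 7, -4 → best response U.
Player A against (Y, T): payoffs 4, 9 → best response D.
Player B against (U, S): payoffs 3, -9 → best response X.
Player B against (U, T): payoffs 3, 1 → best response X.
Player B against (D, S): payoffs 3, -3 → best response X.
Player B against (D, T): payoffs -9, -2 → best response Y.
Player C against (U, X): payoffs -8, 3 → best response T.
Player C against (U, Y): payoffs 8, 7 → best response S.
Player C against (D, X): payoffs -8, -2 → best response T.
Player C against (D, Y): payoffs -9, 0 → best response T.
Mutual best responses: (U, X, T); (D, Y, T).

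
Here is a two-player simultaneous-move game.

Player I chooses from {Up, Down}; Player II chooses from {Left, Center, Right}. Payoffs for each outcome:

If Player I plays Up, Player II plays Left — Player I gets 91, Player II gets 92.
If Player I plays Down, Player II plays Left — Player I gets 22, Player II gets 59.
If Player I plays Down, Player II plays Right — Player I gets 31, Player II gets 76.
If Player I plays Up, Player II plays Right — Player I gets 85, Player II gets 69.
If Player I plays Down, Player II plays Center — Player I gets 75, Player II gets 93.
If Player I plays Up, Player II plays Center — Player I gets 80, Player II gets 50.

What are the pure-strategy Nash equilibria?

Pure NE: (Up, Left)

(Up, Left): Player I gets 91, best alternative 22; Player II gets 92, best alternative 69. No profitable deviation — NE.
(Up, Center): Player II can switch to Left (50 → 92). Not NE.
(Up, Right): Player II can switch to Left (69 → 92). Not NE.
(Down, Left): Player I can switch to Up (22 → 91). Not NE.
(Down, Center): Player I can switch to Up (75 → 80). Not NE.
(Down, Right): Player I can switch to Up (31 → 85). Not NE.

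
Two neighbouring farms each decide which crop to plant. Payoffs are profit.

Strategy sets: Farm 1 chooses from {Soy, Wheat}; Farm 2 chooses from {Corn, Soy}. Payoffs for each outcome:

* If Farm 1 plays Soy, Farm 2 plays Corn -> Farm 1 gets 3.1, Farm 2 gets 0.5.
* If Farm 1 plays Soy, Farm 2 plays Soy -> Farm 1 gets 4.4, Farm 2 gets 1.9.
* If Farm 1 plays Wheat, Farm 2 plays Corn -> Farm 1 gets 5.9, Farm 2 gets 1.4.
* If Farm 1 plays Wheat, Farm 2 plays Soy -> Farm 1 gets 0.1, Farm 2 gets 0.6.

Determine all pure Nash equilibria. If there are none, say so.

For each player, find the best response to each opponent profile; mutual best responses are the pure NE.
Farm 1 against Corn: payoffs 3.1, 5.9 → best response Wheat.
Farm 1 against Soy: payoffs 4.4, 0.1 → best response Soy.
Farm 2 against Soy: payoffs 0.5, 1.9 → best response Soy.
Farm 2 against Wheat: payoffs 1.4, 0.6 → best response Corn.
Mutual best responses: (Soy, Soy); (Wheat, Corn).

(Soy, Soy), (Wheat, Corn)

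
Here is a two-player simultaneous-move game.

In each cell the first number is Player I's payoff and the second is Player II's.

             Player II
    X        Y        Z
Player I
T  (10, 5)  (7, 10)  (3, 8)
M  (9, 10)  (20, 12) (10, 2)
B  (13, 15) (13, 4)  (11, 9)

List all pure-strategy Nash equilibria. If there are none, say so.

The pure Nash equilibria are (M, Y) and (B, X).

Player I against X: payoffs 10, 9, 13 → best response B.
Player I against Y: payoffs 7, 20, 13 → best response M.
Player I against Z: payoffs 3, 10, 11 → best response B.
Player II against T: payoffs 5, 10, 8 → best response Y.
Player II against M: payoffs 10, 12, 2 → best response Y.
Player II against B: payoffs 15, 4, 9 → best response X.
Mutual best responses: (M, Y); (B, X).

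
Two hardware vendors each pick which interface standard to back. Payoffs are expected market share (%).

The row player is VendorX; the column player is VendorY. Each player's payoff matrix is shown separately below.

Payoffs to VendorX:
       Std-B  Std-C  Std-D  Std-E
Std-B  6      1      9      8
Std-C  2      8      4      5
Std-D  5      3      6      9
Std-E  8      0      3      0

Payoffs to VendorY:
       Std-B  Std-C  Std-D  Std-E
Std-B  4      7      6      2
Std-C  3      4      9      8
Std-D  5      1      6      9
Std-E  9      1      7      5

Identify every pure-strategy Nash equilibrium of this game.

(Std-D, Std-E) and (Std-E, Std-B)

Check each profile: it is a Nash equilibrium iff no player can strictly gain by switching unilaterally.
(Std-B, Std-B): VendorX can switch to Std-E (6 → 8). Not NE.
(Std-B, Std-C): VendorX can switch to Std-C (1 → 8). Not NE.
(Std-B, Std-D): VendorY can switch to Std-C (6 → 7). Not NE.
(Std-B, Std-E): VendorX can switch to Std-D (8 → 9). Not NE.
(Std-C, Std-B): VendorX can switch to Std-B (2 → 6). Not NE.
(Std-C, Std-C): VendorY can switch to Std-D (4 → 9). Not NE.
(Std-C, Std-D): VendorX can switch to Std-B (4 → 9). Not NE.
(Std-C, Std-E): VendorX can switch to Std-B (5 → 8). Not NE.
(Std-D, Std-E): VendorX gets 9, best alternative 8; VendorY gets 9, best alternative 6. No profitable deviation — NE.
(Std-E, Std-B): VendorX gets 8, best alternative 6; VendorY gets 9, best alternative 7. No profitable deviation — NE.
(The remaining 6 profiles each have a profitable deviation by the same check.)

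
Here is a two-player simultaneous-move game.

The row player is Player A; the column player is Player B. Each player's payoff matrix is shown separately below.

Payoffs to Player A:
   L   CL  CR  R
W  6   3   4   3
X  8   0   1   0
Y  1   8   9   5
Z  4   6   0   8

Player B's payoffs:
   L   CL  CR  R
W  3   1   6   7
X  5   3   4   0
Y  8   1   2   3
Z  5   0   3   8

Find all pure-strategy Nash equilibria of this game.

Pure-strategy Nash equilibria: (X, L) and (Z, R)

(W, L): Player A can switch to X (6 → 8). Not NE.
(W, CL): Player A can switch to Y (3 → 8). Not NE.
(W, CR): Player A can switch to Y (4 → 9). Not NE.
(W, R): Player A can switch to Y (3 → 5). Not NE.
(X, L): Player A gets 8, best alternative 6; Player B gets 5, best alternative 4. No profitable deviation — NE.
(X, CL): Player A can switch to W (0 → 3). Not NE.
(X, CR): Player A can switch to W (1 → 4). Not NE.
(X, R): Player A can switch to W (0 → 3). Not NE.
(Y, L): Player A can switch to W (1 → 6). Not NE.
(Y, CL): Player B can switch to L (1 → 8). Not NE.
(Y, CR): Player B can switch to L (2 → 8). Not NE.
(Y, R): Player A can switch to Z (5 → 8). Not NE.
(Z, L): Player A can switch to W (4 → 6). Not NE.
(Z, R): Player A gets 8, best alternative 5; Player B gets 8, best alternative 5. No profitable deviation — NE.
(The remaining 2 profiles each have a profitable deviation by the same check.)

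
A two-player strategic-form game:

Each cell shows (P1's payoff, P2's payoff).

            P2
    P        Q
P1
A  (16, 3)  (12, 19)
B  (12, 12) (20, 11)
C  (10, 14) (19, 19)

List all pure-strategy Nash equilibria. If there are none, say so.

For each strategy profile, look for a profitable unilateral deviation.
(A, P): P2 can switch to Q (3 → 19). Not NE.
(A, Q): P1 can switch to B (12 → 20). Not NE.
(B, P): P1 can switch to A (12 → 16). Not NE.
(B, Q): P2 can switch to P (11 → 12). Not NE.
(C, P): P1 can switch to A (10 → 16). Not NE.
(C, Q): P1 can switch to B (19 → 20). Not NE.

none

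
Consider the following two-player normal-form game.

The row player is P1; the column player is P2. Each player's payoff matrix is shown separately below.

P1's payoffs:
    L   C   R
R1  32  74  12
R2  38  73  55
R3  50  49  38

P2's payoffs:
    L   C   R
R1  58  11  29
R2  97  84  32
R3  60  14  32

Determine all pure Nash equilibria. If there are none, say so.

Pure NE: (R3, L)

For each strategy profile, look for a profitable unilateral deviation.
(R1, L): P1 can switch to R2 (32 → 38). Not NE.
(R1, C): P2 can switch to L (11 → 58). Not NE.
(R1, R): P1 can switch to R2 (12 → 55). Not NE.
(R2, L): P1 can switch to R3 (38 → 50). Not NE.
(R2, C): P1 can switch to R1 (73 → 74). Not NE.
(R2, R): P2 can switch to L (32 → 97). Not NE.
(R3, L): P1 gets 50, best alternative 38; P2 gets 60, best alternative 32. No profitable deviation — NE.
(R3, C): P1 can switch to R1 (49 → 74). Not NE.
(R3, R): P1 can switch to R2 (38 → 55). Not NE.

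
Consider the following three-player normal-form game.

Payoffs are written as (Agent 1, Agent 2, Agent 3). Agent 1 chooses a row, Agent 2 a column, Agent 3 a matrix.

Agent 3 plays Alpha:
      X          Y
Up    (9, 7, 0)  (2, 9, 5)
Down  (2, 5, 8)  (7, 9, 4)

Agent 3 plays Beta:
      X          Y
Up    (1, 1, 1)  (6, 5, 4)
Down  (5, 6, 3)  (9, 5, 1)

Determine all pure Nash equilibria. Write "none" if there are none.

Pure NE: (Down, Y, Alpha)

Check each profile: it is a Nash equilibrium iff no player can strictly gain by switching unilaterally.
(Up, X, Alpha): Agent 2 can switch to Y (7 → 9). Not NE.
(Up, X, Beta): Agent 1 can switch to Down (1 → 5). Not NE.
(Up, Y, Alpha): Agent 1 can switch to Down (2 → 7). Not NE.
(Up, Y, Beta): Agent 1 can switch to Down (6 → 9). Not NE.
(Down, X, Alpha): Agent 1 can switch to Up (2 → 9). Not NE.
(Down, X, Beta): Agent 3 can switch to Alpha (3 → 8). Not NE.
(Down, Y, Alpha): Agent 1 gets 7, best alternative 2; Agent 2 gets 9, best alternative 5; Agent 3 gets 4, best alternative 1. No profitable deviation — NE.
(The remaining 1 profile has a profitable deviation by the same check.)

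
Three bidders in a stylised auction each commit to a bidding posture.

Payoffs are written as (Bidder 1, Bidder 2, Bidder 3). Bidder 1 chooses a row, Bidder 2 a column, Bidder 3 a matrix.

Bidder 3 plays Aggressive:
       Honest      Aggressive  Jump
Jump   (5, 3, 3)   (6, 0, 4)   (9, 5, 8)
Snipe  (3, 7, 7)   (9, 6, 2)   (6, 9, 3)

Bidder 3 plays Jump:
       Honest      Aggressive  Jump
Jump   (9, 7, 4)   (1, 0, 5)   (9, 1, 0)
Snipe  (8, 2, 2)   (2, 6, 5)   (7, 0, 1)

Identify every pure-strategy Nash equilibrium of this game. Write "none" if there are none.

The pure Nash equilibria are (Jump, Honest, Jump), (Jump, Jump, Aggressive), (Snipe, Aggressive, Jump).

Bidder 1 against (Honest, Aggressive): payoffs 5, 3 → best response Jump.
Bidder 1 against (Honest, Jump): payoffs 9, 8 → best response Jump.
Bidder 1 against (Aggressive, Aggressive): payoffs 6, 9 → best response Snipe.
Bidder 1 against (Aggressive, Jump): payoffs 1, 2 → best response Snipe.
Bidder 1 against (Jump, Aggressive): payoffs 9, 6 → best response Jump.
Bidder 1 against (Jump, Jump): payoffs 9, 7 → best response Jump.
Bidder 2 against (Jump, Aggressive): payoffs 3, 0, 5 → best response Jump.
Bidder 2 against (Jump, Jump): payoffs 7, 0, 1 → best response Honest.
Bidder 2 against (Snipe, Aggressive): payoffs 7, 6, 9 → best response Jump.
Bidder 2 against (Snipe, Jump): payoffs 2, 6, 0 → best response Aggressive.
Bidder 3 against (Jump, Honest): payoffs 3, 4 → best response Jump.
Bidder 3 against (Jump, Aggressive): payoffs 4, 5 → best response Jump.
Bidder 3 against (Jump, Jump): payoffs 8, 0 → best response Aggressive.
Bidder 3 against (Snipe, Honest): payoffs 7, 2 → best response Aggressive.
Bidder 3 against (Snipe, Aggressive): payoffs 2, 5 → best response Jump.
Bidder 3 against (Snipe, Jump): payoffs 3, 1 → best response Aggressive.
Mutual best responses: (Jump, Honest, Jump); (Jump, Jump, Aggressive); (Snipe, Aggressive, Jump).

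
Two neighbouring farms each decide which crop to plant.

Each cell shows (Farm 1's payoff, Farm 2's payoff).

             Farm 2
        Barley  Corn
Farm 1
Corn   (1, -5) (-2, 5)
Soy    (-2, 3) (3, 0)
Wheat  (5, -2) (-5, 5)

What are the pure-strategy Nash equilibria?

none

Farm 1 against Barley: payoffs 1, -2, 5 → best response Wheat.
Farm 1 against Corn: payoffs -2, 3, -5 → best response Soy.
Farm 2 against Corn: payoffs -5, 5 → best response Corn.
Farm 2 against Soy: payoffs 3, 0 → best response Barley.
Farm 2 against Wheat: payoffs -2, 5 → best response Corn.
No profile is a mutual best response for all players.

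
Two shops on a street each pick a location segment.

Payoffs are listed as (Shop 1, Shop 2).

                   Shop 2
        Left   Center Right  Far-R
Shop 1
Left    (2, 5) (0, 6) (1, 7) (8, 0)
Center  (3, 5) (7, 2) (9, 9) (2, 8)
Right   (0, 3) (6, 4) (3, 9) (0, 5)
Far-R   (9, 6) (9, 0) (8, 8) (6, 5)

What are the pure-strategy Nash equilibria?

(Left, Left): Shop 1 can switch to Center (2 → 3). Not NE.
(Left, Center): Shop 1 can switch to Center (0 → 7). Not NE.
(Left, Right): Shop 1 can switch to Center (1 → 9). Not NE.
(Left, Far-R): Shop 2 can switch to Left (0 → 5). Not NE.
(Center, Left): Shop 1 can switch to Far-R (3 → 9). Not NE.
(Center, Center): Shop 1 can switch to Far-R (7 → 9). Not NE.
(Center, Right): Shop 1 gets 9, best alternative 8; Shop 2 gets 9, best alternative 8. No profitable deviation — NE.
(Center, Far-R): Shop 1 can switch to Left (2 → 8). Not NE.
(Right, Left): Shop 1 can switch to Left (0 → 2). Not NE.
(Right, Center): Shop 1 can switch to Center (6 → 7). Not NE.
(Right, Right): Shop 1 can switch to Center (3 → 9). Not NE.
(The remaining 5 profiles each have a profitable deviation by the same check.)

(Center, Right)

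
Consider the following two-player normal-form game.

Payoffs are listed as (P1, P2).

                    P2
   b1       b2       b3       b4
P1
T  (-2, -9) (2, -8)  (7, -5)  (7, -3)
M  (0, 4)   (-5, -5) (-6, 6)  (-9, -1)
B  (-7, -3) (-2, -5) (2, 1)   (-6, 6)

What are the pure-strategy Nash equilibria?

(T, b1): P1 can switch to M (-2 → 0). Not NE.
(T, b2): P2 can switch to b3 (-8 → -5). Not NE.
(T, b3): P2 can switch to b4 (-5 → -3). Not NE.
(T, b4): P1 gets 7, best alternative -6; P2 gets -3, best alternative -5. No profitable deviation — NE.
(M, b1): P2 can switch to b3 (4 → 6). Not NE.
(M, b2): P1 can switch to T (-5 → 2). Not NE.
(M, b3): P1 can switch to T (-6 → 7). Not NE.
(M, b4): P1 can switch to T (-9 → 7). Not NE.
(B, b1): P1 can switch to T (-7 → -2). Not NE.
(The remaining 3 profiles each have a profitable deviation by the same check.)

(T, b4)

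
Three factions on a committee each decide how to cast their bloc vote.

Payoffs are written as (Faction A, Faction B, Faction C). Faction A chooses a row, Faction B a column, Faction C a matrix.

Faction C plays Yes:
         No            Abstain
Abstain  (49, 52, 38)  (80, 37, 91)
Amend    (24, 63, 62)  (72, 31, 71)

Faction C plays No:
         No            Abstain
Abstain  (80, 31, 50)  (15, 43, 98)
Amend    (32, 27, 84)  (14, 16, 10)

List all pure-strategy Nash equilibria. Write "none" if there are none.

Faction A against (No, Yes): payoffs 49, 24 → best response Abstain.
Faction A against (No, No): payoffs 80, 32 → best response Abstain.
Faction A against (Abstain, Yes): payoffs 80, 72 → best response Abstain.
Faction A against (Abstain, No): payoffs 15, 14 → best response Abstain.
Faction B against (Abstain, Yes): payoffs 52, 37 → best response No.
Faction B against (Abstain, No): payoffs 31, 43 → best response Abstain.
Faction B against (Amend, Yes): payoffs 63, 31 → best response No.
Faction B against (Amend, No): payoffs 27, 16 → best response No.
Faction C against (Abstain, No): payoffs 38, 50 → best response No.
Faction C against (Abstain, Abstain): payoffs 91, 98 → best response No.
Faction C against (Amend, No): payoffs 62, 84 → best response No.
Faction C against (Amend, Abstain): payoffs 71, 10 → best response Yes.
Mutual best responses: (Abstain, Abstain, No).

The unique pure-strategy Nash equilibrium is (Abstain, Abstain, No).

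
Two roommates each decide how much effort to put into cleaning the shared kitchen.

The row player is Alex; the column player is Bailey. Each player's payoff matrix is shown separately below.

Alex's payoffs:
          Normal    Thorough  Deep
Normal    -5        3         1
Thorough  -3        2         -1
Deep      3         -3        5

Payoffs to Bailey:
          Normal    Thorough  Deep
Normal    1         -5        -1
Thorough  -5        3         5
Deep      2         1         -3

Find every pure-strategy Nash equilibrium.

The unique pure-strategy Nash equilibrium is (Deep, Normal).

Alex against Normal: payoffs -5, -3, 3 → best response Deep.
Alex against Thorough: payoffs 3, 2, -3 → best response Normal.
Alex against Deep: payoffs 1, -1, 5 → best response Deep.
Bailey against Normal: payoffs 1, -5, -1 → best response Normal.
Bailey against Thorough: payoffs -5, 3, 5 → best response Deep.
Bailey against Deep: payoffs 2, 1, -3 → best response Normal.
Mutual best responses: (Deep, Normal).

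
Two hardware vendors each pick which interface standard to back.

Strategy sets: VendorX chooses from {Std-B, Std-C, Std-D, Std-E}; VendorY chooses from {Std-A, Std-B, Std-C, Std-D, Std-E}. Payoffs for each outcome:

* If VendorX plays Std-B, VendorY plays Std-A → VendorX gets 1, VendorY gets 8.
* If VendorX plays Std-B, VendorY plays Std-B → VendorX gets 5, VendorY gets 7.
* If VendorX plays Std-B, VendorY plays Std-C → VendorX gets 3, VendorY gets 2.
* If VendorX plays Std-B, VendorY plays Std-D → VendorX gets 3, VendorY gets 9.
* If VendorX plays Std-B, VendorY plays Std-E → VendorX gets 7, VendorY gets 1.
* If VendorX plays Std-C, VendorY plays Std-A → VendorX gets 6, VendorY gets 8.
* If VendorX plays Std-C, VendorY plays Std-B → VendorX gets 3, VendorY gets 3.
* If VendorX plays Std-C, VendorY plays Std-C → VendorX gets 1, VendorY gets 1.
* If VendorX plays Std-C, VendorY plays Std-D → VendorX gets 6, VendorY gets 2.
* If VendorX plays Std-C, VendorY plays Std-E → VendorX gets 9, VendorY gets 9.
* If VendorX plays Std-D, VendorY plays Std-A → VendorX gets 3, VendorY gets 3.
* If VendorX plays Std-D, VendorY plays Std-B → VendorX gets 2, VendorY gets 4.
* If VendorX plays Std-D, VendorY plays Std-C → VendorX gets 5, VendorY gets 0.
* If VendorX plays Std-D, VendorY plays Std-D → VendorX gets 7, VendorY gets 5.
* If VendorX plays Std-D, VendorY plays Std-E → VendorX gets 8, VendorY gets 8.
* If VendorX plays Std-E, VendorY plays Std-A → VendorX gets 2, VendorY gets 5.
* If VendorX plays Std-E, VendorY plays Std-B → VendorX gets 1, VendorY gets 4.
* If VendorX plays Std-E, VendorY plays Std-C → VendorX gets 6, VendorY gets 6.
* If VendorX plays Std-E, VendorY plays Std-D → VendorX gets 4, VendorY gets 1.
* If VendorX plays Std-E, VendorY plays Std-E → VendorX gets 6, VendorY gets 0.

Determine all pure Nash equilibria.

(Std-C, Std-E), (Std-E, Std-C)

For each player, find the best response to each opponent profile; mutual best responses are the pure NE.
VendorX against Std-A: payoffs 1, 6, 3, 2 → best response Std-C.
VendorX against Std-B: payoffs 5, 3, 2, 1 → best response Std-B.
VendorX against Std-C: payoffs 3, 1, 5, 6 → best response Std-E.
VendorX against Std-D: payoffs 3, 6, 7, 4 → best response Std-D.
VendorX against Std-E: payoffs 7, 9, 8, 6 → best response Std-C.
VendorY against Std-B: payoffs 8, 7, 2, 9, 1 → best response Std-D.
VendorY against Std-C: payoffs 8, 3, 1, 2, 9 → best response Std-E.
VendorY against Std-D: payoffs 3, 4, 0, 5, 8 → best response Std-E.
VendorY against Std-E: payoffs 5, 4, 6, 1, 0 → best response Std-C.
Mutual best responses: (Std-C, Std-E); (Std-E, Std-C).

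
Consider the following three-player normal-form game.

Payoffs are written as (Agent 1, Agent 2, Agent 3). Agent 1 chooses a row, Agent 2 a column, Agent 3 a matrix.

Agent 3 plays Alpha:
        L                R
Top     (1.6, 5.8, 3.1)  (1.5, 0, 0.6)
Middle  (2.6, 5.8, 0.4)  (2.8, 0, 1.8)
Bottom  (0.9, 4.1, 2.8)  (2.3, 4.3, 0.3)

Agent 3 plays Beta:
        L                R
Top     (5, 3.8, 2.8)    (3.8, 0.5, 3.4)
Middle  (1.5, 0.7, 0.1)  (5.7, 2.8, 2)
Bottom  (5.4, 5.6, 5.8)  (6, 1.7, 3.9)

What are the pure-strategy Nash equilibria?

(Middle, L, Alpha), (Bottom, L, Beta)

Agent 1 against (L, Alpha): payoffs 1.6, 2.6, 0.9 → best response Middle.
Agent 1 against (L, Beta): payoffs 5, 1.5, 5.4 → best response Bottom.
Agent 1 against (R, Alpha): payoffs 1.5, 2.8, 2.3 → best response Middle.
Agent 1 against (R, Beta): payoffs 3.8, 5.7, 6 → best response Bottom.
Agent 2 against (Top, Alpha): payoffs 5.8, 0 → best response L.
Agent 2 against (Top, Beta): payoffs 3.8, 0.5 → best response L.
Agent 2 against (Middle, Alpha): payoffs 5.8, 0 → best response L.
Agent 2 against (Middle, Beta): payoffs 0.7, 2.8 → best response R.
Agent 2 against (Bottom, Alpha): payoffs 4.1, 4.3 → best response R.
Agent 2 against (Bottom, Beta): payoffs 5.6, 1.7 → best response L.
Agent 3 against (Top, L): payoffs 3.1, 2.8 → best response Alpha.
Agent 3 against (Top, R): payoffs 0.6, 3.4 → best response Beta.
Agent 3 against (Middle, L): payoffs 0.4, 0.1 → best response Alpha.
Agent 3 against (Middle, R): payoffs 1.8, 2 → best response Beta.
Agent 3 against (Bottom, L): payoffs 2.8, 5.8 → best response Beta.
Agent 3 against (Bottom, R): payoffs 0.3, 3.9 → best response Beta.
Mutual best responses: (Middle, L, Alpha); (Bottom, L, Beta).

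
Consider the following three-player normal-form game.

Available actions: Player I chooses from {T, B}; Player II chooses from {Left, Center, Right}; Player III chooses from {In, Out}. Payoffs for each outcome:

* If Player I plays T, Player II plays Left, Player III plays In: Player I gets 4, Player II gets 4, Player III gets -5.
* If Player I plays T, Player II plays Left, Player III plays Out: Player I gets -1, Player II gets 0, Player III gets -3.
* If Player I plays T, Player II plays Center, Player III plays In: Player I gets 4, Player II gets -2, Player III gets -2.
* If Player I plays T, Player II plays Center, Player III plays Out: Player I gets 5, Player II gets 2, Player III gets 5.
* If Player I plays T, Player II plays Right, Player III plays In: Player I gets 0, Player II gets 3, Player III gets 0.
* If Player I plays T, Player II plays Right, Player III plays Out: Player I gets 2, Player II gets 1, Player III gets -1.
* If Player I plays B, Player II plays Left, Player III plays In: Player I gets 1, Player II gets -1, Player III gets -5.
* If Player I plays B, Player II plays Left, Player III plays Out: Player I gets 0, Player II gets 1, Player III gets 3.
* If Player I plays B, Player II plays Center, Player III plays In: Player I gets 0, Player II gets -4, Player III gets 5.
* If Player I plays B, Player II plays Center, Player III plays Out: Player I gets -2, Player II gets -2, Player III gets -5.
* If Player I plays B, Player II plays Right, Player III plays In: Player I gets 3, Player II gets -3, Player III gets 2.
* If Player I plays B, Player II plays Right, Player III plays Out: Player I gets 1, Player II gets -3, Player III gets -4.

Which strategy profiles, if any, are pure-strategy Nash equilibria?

The pure Nash equilibria are (T, Center, Out), (B, Left, Out).

(T, Left, In): Player III can switch to Out (-5 → -3). Not NE.
(T, Left, Out): Player I can switch to B (-1 → 0). Not NE.
(T, Center, In): Player II can switch to Left (-2 → 4). Not NE.
(T, Center, Out): Player I gets 5, best alternative -2; Player II gets 2, best alternative 1; Player III gets 5, best alternative -2. No profitable deviation — NE.
(T, Right, In): Player I can switch to B (0 → 3). Not NE.
(T, Right, Out): Player II can switch to Center (1 → 2). Not NE.
(B, Left, In): Player I can switch to T (1 → 4). Not NE.
(B, Left, Out): Player I gets 0, best alternative -1; Player II gets 1, best alternative -2; Player III gets 3, best alternative -5. No profitable deviation — NE.
(The remaining 4 profiles each have a profitable deviation by the same check.)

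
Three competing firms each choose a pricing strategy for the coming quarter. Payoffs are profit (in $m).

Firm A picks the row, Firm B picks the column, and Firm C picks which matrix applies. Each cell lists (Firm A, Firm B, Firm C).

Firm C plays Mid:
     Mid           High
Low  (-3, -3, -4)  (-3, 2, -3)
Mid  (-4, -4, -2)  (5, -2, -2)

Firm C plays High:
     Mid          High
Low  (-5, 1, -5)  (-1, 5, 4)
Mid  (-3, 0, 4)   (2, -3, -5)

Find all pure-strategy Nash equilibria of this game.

(Low, Mid, Mid): Firm B can switch to High (-3 → 2). Not NE.
(Low, Mid, High): Firm A can switch to Mid (-5 → -3). Not NE.
(Low, High, Mid): Firm A can switch to Mid (-3 → 5). Not NE.
(Low, High, High): Firm A can switch to Mid (-1 → 2). Not NE.
(Mid, Mid, Mid): Firm A can switch to Low (-4 → -3). Not NE.
(Mid, Mid, High): Firm A gets -3, best alternative -5; Firm B gets 0, best alternative -3; Firm C gets 4, best alternative -2. No profitable deviation — NE.
(Mid, High, Mid): Firm A gets 5, best alternative -3; Firm B gets -2, best alternative -4; Firm C gets -2, best alternative -5. No profitable deviation — NE.
(Mid, High, High): Firm B can switch to Mid (-3 → 0). Not NE.

(Mid, Mid, High) and (Mid, High, Mid)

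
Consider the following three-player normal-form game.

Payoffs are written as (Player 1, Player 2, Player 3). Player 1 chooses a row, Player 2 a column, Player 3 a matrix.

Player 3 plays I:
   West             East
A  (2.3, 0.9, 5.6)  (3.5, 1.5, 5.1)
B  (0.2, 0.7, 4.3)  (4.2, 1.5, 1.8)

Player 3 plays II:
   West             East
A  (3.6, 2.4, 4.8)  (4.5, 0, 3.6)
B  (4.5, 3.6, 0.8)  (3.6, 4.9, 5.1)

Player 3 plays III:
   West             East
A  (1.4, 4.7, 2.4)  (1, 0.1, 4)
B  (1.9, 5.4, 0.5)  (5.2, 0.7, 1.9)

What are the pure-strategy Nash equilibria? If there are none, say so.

For each player, find the best response to each opponent profile; mutual best responses are the pure NE.
Player 1 against (West, I): payoffs 2.3, 0.2 → best response A.
Player 1 against (West, II): payoffs 3.6, 4.5 → best response B.
Player 1 against (West, III): payoffs 1.4, 1.9 → best response B.
Player 1 against (East, I): payoffs 3.5, 4.2 → best response B.
Player 1 against (East, II): payoffs 4.5, 3.6 → best response A.
Player 1 against (East, III): payoffs 1, 5.2 → best response B.
Player 2 against (A, I): payoffs 0.9, 1.5 → best response East.
Player 2 against (A, II): payoffs 2.4, 0 → best response West.
Player 2 against (A, III): payoffs 4.7, 0.1 → best response West.
Player 2 against (B, I): payoffs 0.7, 1.5 → best response East.
Player 2 against (B, II): payoffs 3.6, 4.9 → best response East.
Player 2 against (B, III): payoffs 5.4, 0.7 → best response West.
Player 3 against (A, West): payoffs 5.6, 4.8, 2.4 → best response I.
Player 3 against (A, East): payoffs 5.1, 3.6, 4 → best response I.
Player 3 against (B, West): payoffs 4.3, 0.8, 0.5 → best response I.
Player 3 against (B, East): payoffs 1.8, 5.1, 1.9 → best response II.
No profile is a mutual best response for all players.

No pure-strategy Nash equilibrium.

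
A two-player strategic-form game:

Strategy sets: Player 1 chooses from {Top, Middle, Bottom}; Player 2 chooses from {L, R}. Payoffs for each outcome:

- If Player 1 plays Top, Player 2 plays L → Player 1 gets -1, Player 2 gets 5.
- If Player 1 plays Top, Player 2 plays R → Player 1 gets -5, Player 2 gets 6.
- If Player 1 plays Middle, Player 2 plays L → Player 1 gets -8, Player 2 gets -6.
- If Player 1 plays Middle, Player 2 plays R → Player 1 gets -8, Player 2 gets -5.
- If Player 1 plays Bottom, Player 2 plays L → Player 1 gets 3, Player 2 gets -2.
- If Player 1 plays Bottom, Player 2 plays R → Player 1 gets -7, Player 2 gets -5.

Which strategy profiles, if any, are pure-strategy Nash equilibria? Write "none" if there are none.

Pure-strategy Nash equilibria: (Top, R); (Bottom, L)

Mark each player's best response to every combination of opponents' strategies; a profile where every player is best-responding is a pure Nash equilibrium.
Player 1 against L: payoffs -1, -8, 3 → best response Bottom.
Player 1 against R: payoffs -5, -8, -7 → best response Top.
Player 2 against Top: payoffs 5, 6 → best response R.
Player 2 against Middle: payoffs -6, -5 → best response R.
Player 2 against Bottom: payoffs -2, -5 → best response L.
Mutual best responses: (Top, R); (Bottom, L).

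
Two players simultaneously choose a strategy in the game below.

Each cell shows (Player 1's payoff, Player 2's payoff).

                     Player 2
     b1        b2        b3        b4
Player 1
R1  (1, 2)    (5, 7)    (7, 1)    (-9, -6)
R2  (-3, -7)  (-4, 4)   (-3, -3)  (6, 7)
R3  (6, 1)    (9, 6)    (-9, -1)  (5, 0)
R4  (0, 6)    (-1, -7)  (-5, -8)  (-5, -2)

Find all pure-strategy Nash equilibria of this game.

Player 1 against b1: payoffs 1, -3, 6, 0 → best response R3.
Player 1 against b2: payoffs 5, -4, 9, -1 → best response R3.
Player 1 against b3: payoffs 7, -3, -9, -5 → best response R1.
Player 1 against b4: payoffs -9, 6, 5, -5 → best response R2.
Player 2 against R1: payoffs 2, 7, 1, -6 → best response b2.
Player 2 against R2: payoffs -7, 4, -3, 7 → best response b4.
Player 2 against R3: payoffs 1, 6, -1, 0 → best response b2.
Player 2 against R4: payoffs 6, -7, -8, -2 → best response b1.
Mutual best responses: (R2, b4); (R3, b2).

The pure Nash equilibria are (R2, b4), (R3, b2).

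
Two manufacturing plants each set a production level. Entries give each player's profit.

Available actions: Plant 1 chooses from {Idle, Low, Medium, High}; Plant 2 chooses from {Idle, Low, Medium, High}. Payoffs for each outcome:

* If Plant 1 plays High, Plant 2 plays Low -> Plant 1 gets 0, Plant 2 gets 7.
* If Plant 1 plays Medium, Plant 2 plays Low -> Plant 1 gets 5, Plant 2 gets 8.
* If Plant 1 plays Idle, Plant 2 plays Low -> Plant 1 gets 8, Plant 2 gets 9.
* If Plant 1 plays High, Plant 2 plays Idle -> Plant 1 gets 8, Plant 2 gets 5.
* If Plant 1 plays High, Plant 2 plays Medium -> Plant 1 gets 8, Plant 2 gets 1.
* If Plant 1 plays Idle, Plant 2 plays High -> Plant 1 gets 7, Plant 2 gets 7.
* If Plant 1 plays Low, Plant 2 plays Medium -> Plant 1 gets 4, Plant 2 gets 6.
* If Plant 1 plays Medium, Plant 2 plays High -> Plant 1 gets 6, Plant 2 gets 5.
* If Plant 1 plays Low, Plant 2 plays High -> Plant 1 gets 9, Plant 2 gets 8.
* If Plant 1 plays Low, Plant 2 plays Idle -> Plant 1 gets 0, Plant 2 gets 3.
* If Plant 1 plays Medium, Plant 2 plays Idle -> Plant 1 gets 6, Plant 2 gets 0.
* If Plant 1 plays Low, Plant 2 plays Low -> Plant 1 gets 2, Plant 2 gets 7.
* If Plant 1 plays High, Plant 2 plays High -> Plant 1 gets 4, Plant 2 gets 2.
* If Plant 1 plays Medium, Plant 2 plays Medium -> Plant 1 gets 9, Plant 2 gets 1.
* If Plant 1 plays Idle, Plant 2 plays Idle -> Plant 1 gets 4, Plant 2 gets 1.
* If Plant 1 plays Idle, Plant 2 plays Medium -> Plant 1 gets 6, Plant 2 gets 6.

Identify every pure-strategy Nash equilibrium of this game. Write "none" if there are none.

(Idle, Idle): Plant 1 can switch to Medium (4 → 6). Not NE.
(Idle, Low): Plant 1 gets 8, best alternative 5; Plant 2 gets 9, best alternative 7. No profitable deviation — NE.
(Idle, Medium): Plant 1 can switch to Medium (6 → 9). Not NE.
(Idle, High): Plant 1 can switch to Low (7 → 9). Not NE.
(Low, Idle): Plant 1 can switch to Idle (0 → 4). Not NE.
(Low, Low): Plant 1 can switch to Idle (2 → 8). Not NE.
(Low, Medium): Plant 1 can switch to Idle (4 → 6). Not NE.
(Low, High): Plant 1 gets 9, best alternative 7; Plant 2 gets 8, best alternative 7. No profitable deviation — NE.
(Medium, Idle): Plant 1 can switch to High (6 → 8). Not NE.
(Medium, Low): Plant 1 can switch to Idle (5 → 8). Not NE.
(Medium, Medium): Plant 2 can switch to Low (1 → 8). Not NE.
(Medium, High): Plant 1 can switch to Idle (6 → 7). Not NE.
(High, Idle): Plant 2 can switch to Low (5 → 7). Not NE.
(High, Low): Plant 1 can switch to Idle (0 → 8). Not NE.
(The remaining 2 profiles each have a profitable deviation by the same check.)

The pure Nash equilibria are (Idle, Low), (Low, High).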